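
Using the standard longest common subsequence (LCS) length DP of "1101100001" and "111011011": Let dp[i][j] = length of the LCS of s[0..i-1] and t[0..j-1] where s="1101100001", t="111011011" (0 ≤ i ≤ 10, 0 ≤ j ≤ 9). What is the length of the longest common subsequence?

   ''  1  1  1  0  1  1  0  1  1
''  0  0  0  0  0  0  0  0  0  0
 1  0  1  1  1  1  1  1  1  1  1
 1  0  1  2  2  2  2  2  2  2  2
 0  0  1  2  2  3  3  3  3  3  3
 1  0  1  2  3  3  4  4  4  4  4
 1  0  1  2  3  3  4  5  5  5  5
 0  0  1  2  3  4  4  5  6  6  6
 0  0  1  2  3  4  4  5  6  6  6
 0  0  1  2  3  4  4  5  6  6  6
 0  0  1  2  3  4  4  5  6  6  6
 1  0  1  2  3  4  5  5  6  7  7

7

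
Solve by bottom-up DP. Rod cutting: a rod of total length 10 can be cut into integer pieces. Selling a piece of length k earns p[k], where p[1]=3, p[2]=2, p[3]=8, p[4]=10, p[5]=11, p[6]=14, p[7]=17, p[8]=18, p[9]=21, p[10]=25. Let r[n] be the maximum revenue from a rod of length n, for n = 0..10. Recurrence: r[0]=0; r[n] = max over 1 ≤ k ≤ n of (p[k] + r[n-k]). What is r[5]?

   n    0    1    2    3    4    5    6    7    8    9   10
r[n]    0    3    6    9   12   15   18   21   24   27   30

15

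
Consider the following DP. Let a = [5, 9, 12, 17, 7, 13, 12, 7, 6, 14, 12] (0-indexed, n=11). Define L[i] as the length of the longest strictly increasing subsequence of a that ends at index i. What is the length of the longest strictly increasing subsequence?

   i    0    1    2    3    4    5    6    7    8    9   10
a[i]    5    9   12   17    7   13   12    7    6   14   12
L[i]    1    2    3    4    2    4    3    2    2    5    3

5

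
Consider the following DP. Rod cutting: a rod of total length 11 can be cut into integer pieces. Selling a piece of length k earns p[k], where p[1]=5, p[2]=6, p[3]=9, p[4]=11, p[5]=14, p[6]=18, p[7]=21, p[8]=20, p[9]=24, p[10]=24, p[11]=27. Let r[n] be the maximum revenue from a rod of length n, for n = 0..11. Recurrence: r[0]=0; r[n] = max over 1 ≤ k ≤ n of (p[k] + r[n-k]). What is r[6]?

   n    0    1    2    3    4    5    6    7    8    9   10   11
r[n]    0    5   10   15   20   25   30   35   40   45   50   55

30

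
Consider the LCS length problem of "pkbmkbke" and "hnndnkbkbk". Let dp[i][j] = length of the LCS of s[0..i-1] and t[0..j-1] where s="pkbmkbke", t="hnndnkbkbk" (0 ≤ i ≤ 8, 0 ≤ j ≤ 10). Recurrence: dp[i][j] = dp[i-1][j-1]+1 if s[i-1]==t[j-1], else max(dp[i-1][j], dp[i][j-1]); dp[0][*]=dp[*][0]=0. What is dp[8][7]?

2

   ''  h  n  n  d  n  k  b  k  b  k
''  0  0  0  0  0  0  0  0  0  0  0
 p  0  0  0  0  0  0  0  0  0  0  0
 k  0  0  0  0  0  0  1  1  1  1  1
 b  0  0  0  0  0  0  1  2  2  2  2
 m  0  0  0  0  0  0  1  2  2  2  2
 k  0  0  0  0  0  0  1  2  3  3  3
 b  0  0  0  0  0  0  1  2  3  4  4
 k  0  0  0  0  0  0  1  2  3  4  5
 e  0  0  0  0  0  0  1  2  3  4  5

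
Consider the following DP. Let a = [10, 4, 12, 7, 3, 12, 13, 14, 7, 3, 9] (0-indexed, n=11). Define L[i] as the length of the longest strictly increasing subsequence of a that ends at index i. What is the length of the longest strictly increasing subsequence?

5

   i    0    1    2    3    4    5    6    7    8    9   10
a[i]   10    4   12    7    3   12   13   14    7    3    9
L[i]    1    1    2    2    1    3    4    5    2    1    3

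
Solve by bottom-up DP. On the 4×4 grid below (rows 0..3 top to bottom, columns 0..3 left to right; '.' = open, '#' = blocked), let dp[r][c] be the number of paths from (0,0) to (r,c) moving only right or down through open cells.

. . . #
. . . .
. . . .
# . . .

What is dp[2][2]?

6

r\c   0   1   2   3
  0   1   1   1   0
  1   1   2   3   3
  2   1   3   6   9
  3   0   3   9  18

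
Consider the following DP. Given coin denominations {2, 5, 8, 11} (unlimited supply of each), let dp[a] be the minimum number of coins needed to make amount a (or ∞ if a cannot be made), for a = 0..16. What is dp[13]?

 a  0  1  2  3  4  5  6  7  8  9 10 11 12 13 14 15 16
dp  0  -  1  -  2  1  3  2  1  3  2  1  3  2  4  3  2
(- denotes ∞ / unreachable)

2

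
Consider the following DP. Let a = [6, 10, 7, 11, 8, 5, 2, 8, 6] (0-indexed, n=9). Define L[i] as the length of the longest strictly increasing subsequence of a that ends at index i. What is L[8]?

   i    0    1    2    3    4    5    6    7    8
a[i]    6   10    7   11    8    5    2    8    6
L[i]    1    2    2    3    3    1    1    3    2

2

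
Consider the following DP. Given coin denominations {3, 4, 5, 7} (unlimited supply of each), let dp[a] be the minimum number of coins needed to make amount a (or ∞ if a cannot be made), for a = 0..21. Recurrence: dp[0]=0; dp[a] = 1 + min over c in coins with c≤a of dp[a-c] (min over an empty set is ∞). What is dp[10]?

 a  0  1  2  3  4  5  6  7  8  9 10 11 12 13 14 15 16 17 18 19 20 21
dp  0  -  -  1  1  1  2  1  2  2  2  2  2  3  2  3  3  3  3  3  4  3
(- denotes ∞ / unreachable)

2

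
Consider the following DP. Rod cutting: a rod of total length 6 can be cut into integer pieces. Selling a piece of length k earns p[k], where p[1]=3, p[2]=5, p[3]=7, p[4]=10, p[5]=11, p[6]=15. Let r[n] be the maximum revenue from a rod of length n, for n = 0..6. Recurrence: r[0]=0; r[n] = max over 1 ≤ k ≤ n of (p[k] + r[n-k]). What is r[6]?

   n    0    1    2    3    4    5    6
r[n]    0    3    6    9   12   15   18

18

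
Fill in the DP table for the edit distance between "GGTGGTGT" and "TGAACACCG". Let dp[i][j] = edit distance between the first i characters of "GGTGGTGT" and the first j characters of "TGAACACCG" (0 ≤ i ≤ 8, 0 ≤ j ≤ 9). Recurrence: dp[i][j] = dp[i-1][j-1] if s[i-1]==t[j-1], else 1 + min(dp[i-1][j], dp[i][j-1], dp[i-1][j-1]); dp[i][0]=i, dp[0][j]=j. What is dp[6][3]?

   ''  T  G  A  A  C  A  C  C  G
''  0  1  2  3  4  5  6  7  8  9
 G  1  1  1  2  3  4  5  6  7  8
 G  2  2  1  2  3  4  5  6  7  7
 T  3  2  2  2  3  4  5  6  7  8
 G  4  3  2  3  3  4  5  6  7  7
 G  5  4  3  3  4  4  5  6  7  7
 T  6  5  4  4  4  5  5  6  7  8
 G  7  6  5  5  5  5  6  6  7  7
 T  8  7  6  6  6  6  6  7  7  8

4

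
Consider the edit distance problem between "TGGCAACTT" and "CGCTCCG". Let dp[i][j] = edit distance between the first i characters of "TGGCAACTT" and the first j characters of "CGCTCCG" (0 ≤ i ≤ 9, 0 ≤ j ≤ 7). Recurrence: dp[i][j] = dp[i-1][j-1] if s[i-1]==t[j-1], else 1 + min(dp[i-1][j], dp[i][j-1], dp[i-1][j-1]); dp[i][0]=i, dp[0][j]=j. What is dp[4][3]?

2

   ''  C  G  C  T  C  C  G
''  0  1  2  3  4  5  6  7
 T  1  1  2  3  3  4  5  6
 G  2  2  1  2  3  4  5  5
 G  3  3  2  2  3  4  5  5
 C  4  3  3  2  3  3  4  5
 A  5  4  4  3  3  4  4  5
 A  6  5  5  4  4  4  5  5
 C  7  6  6  5  5  4  4  5
 T  8  7  7  6  5  5  5  5
 T  9  8  8  7  6  6  6  6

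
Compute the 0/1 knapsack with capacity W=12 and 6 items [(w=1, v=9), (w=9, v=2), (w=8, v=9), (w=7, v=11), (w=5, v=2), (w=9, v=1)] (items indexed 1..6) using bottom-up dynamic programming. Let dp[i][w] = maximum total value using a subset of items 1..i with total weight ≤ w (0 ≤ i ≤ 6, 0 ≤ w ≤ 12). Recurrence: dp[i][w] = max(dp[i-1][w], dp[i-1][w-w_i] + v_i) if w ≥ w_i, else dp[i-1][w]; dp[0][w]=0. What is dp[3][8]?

9

i\w   0   1   2   3   4   5   6   7   8   9  10  11  12
  0   0   0   0   0   0   0   0   0   0   0   0   0   0
  1   0   9   9   9   9   9   9   9   9   9   9   9   9
  2   0   9   9   9   9   9   9   9   9   9  11  11  11
  3   0   9   9   9   9   9   9   9   9  18  18  18  18
  4   0   9   9   9   9   9   9  11  20  20  20  20  20
  5   0   9   9   9   9   9  11  11  20  20  20  20  20
  6   0   9   9   9   9   9  11  11  20  20  20  20  20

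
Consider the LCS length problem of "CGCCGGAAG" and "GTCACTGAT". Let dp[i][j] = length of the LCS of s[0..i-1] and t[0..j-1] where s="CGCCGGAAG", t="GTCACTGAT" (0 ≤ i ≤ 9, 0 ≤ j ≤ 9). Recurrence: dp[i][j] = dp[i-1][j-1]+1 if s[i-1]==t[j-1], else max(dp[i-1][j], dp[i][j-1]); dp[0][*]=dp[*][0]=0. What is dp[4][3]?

2

   ''  G  T  C  A  C  T  G  A  T
''  0  0  0  0  0  0  0  0  0  0
 C  0  0  0  1  1  1  1  1  1  1
 G  0  1  1  1  1  1  1  2  2  2
 C  0  1  1  2  2  2  2  2  2  2
 C  0  1  1  2  2  3  3  3  3  3
 G  0  1  1  2  2  3  3  4  4  4
 G  0  1  1  2  2  3  3  4  4  4
 A  0  1  1  2  3  3  3  4  5  5
 A  0  1  1  2  3  3  3  4  5  5
 G  0  1  1  2  3  3  3  4  5  5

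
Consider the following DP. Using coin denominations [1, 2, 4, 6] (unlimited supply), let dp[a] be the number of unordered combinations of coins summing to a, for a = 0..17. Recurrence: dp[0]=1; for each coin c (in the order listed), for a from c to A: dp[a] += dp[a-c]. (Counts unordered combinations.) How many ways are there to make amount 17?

41

after  coin     0     1     2     3     4     5     6     7     8     9    10    11    12    13    14    15    16    17
          1     1     1     1     1     1     1     1     1     1     1     1     1     1     1     1     1     1     1
          2     1     1     2     2     3     3     4     4     5     5     6     6     7     7     8     8     9     9
          4     1     1     2     2     4     4     6     6     9     9    12    12    16    16    20    20    25    25
          6     1     1     2     2     4     4     7     7    11    11    16    16    23    23    31    31    41    41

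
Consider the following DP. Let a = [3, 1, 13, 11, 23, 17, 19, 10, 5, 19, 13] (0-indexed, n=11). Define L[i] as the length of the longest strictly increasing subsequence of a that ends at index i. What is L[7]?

   i    0    1    2    3    4    5    6    7    8    9   10
a[i]    3    1   13   11   23   17   19   10    5   19   13
L[i]    1    1    2    2    3    3    4    2    2    4    3

2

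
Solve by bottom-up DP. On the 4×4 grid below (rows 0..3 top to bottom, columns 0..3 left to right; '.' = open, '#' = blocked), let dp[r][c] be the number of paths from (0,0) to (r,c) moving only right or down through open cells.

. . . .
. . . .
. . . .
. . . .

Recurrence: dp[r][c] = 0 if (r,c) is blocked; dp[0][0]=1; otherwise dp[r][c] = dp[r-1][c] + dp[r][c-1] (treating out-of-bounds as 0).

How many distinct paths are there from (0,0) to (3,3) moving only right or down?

r\c   0   1   2   3
  0   1   1   1   1
  1   1   2   3   4
  2   1   3   6  10
  3   1   4  10  20

20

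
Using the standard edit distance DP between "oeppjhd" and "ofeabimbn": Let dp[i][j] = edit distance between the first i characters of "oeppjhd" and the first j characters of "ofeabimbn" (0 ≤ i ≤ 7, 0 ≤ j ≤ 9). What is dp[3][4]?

   ''  o  f  e  a  b  i  m  b  n
''  0  1  2  3  4  5  6  7  8  9
 o  1  0  1  2  3  4  5  6  7  8
 e  2  1  1  1  2  3  4  5  6  7
 p  3  2  2  2  2  3  4  5  6  7
 p  4  3  3  3  3  3  4  5  6  7
 j  5  4  4  4  4  4  4  5  6  7
 h  6  5  5  5  5  5  5  5  6  7
 d  7  6  6  6  6  6  6  6  6  7

2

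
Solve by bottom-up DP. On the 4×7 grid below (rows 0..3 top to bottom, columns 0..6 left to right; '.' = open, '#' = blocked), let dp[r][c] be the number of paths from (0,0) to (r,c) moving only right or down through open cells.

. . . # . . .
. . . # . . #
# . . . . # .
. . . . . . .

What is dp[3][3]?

12

r\c   0   1   2   3   4   5   6
  0   1   1   1   0   0   0   0
  1   1   2   3   0   0   0   0
  2   0   2   5   5   5   0   0
  3   0   2   7  12  17  17  17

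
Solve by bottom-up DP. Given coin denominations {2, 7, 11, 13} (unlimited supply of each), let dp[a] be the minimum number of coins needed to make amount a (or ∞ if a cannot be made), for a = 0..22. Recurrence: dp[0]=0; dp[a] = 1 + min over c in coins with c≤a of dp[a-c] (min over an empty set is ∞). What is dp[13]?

 a  0  1  2  3  4  5  6  7  8  9 10 11 12 13 14 15 16 17 18 19 20 21 22
dp  0  -  1  -  2  -  3  1  4  2  5  1  6  1  2  2  3  3  2  4  2  3  2
(- denotes ∞ / unreachable)

1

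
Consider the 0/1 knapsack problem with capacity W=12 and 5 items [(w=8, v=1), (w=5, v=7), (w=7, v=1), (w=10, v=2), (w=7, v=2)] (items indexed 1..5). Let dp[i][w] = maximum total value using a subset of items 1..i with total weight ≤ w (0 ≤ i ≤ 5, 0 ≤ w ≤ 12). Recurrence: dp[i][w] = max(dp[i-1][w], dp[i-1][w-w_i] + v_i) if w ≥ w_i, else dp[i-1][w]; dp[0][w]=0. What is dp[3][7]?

7

i\w   0   1   2   3   4   5   6   7   8   9  10  11  12
  0   0   0   0   0   0   0   0   0   0   0   0   0   0
  1   0   0   0   0   0   0   0   0   1   1   1   1   1
  2   0   0   0   0   0   7   7   7   7   7   7   7   7
  3   0   0   0   0   0   7   7   7   7   7   7   7   8
  4   0   0   0   0   0   7   7   7   7   7   7   7   8
  5   0   0   0   0   0   7   7   7   7   7   7   7   9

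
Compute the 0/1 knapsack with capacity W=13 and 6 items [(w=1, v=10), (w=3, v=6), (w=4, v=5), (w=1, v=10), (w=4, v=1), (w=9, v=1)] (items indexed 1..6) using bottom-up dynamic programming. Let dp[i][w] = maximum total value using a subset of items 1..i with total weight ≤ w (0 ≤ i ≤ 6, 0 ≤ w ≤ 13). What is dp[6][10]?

i\w   0   1   2   3   4   5   6   7   8   9  10  11  12  13
  0   0   0   0   0   0   0   0   0   0   0   0   0   0   0
  1   0  10  10  10  10  10  10  10  10  10  10  10  10  10
  2   0  10  10  10  16  16  16  16  16  16  16  16  16  16
  3   0  10  10  10  16  16  16  16  21  21  21  21  21  21
  4   0  10  20  20  20  26  26  26  26  31  31  31  31  31
  5   0  10  20  20  20  26  26  26  26  31  31  31  31  32
  6   0  10  20  20  20  26  26  26  26  31  31  31  31  32

31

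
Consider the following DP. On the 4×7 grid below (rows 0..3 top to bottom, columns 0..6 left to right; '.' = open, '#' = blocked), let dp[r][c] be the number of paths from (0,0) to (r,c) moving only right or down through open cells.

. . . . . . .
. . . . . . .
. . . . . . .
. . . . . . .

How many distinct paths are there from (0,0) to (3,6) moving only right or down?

r\c   0   1   2   3   4   5   6
  0   1   1   1   1   1   1   1
  1   1   2   3   4   5   6   7
  2   1   3   6  10  15  21  28
  3   1   4  10  20  35  56  84

84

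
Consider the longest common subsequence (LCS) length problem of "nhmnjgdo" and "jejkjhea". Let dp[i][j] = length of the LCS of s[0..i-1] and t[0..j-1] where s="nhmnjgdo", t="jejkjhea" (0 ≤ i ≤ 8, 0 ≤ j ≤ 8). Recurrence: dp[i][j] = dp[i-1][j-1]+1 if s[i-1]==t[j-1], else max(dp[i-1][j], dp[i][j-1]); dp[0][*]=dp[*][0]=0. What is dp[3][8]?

   ''  j  e  j  k  j  h  e  a
''  0  0  0  0  0  0  0  0  0
 n  0  0  0  0  0  0  0  0  0
 h  0  0  0  0  0  0  1  1  1
 m  0  0  0  0  0  0  1  1  1
 n  0  0  0  0  0  0  1  1  1
 j  0  1  1  1  1  1  1  1  1
 g  0  1  1  1  1  1  1  1  1
 d  0  1  1  1  1  1  1  1  1
 o  0  1  1  1  1  1  1  1  1

1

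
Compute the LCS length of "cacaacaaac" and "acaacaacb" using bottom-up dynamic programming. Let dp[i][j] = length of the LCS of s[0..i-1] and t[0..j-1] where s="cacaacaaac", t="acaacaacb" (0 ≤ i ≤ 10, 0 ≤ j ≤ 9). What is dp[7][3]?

3

   ''  a  c  a  a  c  a  a  c  b
''  0  0  0  0  0  0  0  0  0  0
 c  0  0  1  1  1  1  1  1  1  1
 a  0  1  1  2  2  2  2  2  2  2
 c  0  1  2  2  2  3  3  3  3  3
 a  0  1  2  3  3  3  4  4  4  4
 a  0  1  2  3  4  4  4  5  5  5
 c  0  1  2  3  4  5  5  5  6  6
 a  0  1  2  3  4  5  6  6  6  6
 a  0  1  2  3  4  5  6  7  7  7
 a  0  1  2  3  4  5  6  7  7  7
 c  0  1  2  3  4  5  6  7  8  8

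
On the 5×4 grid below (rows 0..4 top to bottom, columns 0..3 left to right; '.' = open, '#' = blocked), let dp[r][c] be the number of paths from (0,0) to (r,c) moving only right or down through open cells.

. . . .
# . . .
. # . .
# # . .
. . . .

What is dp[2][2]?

2

r\c   0   1   2   3
  0   1   1   1   1
  1   0   1   2   3
  2   0   0   2   5
  3   0   0   2   7
  4   0   0   2   9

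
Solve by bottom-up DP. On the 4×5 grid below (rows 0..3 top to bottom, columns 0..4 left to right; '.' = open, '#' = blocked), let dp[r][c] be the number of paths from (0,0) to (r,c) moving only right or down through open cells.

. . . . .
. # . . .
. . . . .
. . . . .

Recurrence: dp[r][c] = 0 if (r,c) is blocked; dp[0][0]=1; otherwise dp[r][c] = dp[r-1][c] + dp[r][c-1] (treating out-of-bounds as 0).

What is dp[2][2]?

2

r\c   0   1   2   3   4
  0   1   1   1   1   1
  1   1   0   1   2   3
  2   1   1   2   4   7
  3   1   2   4   8  15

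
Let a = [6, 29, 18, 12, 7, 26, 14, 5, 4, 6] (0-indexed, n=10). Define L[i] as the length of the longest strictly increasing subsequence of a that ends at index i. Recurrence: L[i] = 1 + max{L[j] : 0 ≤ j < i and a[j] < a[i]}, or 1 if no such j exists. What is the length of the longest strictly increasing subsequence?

   i    0    1    2    3    4    5    6    7    8    9
a[i]    6   29   18   12    7   26   14    5    4    6
L[i]    1    2    2    2    2    3    3    1    1    2

3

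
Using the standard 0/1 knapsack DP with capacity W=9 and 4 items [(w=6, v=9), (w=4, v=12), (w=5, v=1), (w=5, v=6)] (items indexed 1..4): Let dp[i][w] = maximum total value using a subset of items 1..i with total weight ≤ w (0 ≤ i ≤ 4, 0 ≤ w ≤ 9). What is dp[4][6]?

i\w   0   1   2   3   4   5   6   7   8   9
  0   0   0   0   0   0   0   0   0   0   0
  1   0   0   0   0   0   0   9   9   9   9
  2   0   0   0   0  12  12  12  12  12  12
  3   0   0   0   0  12  12  12  12  12  13
  4   0   0   0   0  12  12  12  12  12  18

12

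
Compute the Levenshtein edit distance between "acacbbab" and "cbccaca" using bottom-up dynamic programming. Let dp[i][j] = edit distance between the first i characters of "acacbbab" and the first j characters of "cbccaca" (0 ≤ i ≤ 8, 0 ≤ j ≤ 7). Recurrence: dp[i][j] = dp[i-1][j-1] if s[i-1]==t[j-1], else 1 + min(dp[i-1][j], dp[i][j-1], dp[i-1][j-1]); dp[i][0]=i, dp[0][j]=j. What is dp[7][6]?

5

   ''  c  b  c  c  a  c  a
''  0  1  2  3  4  5  6  7
 a  1  1  2  3  4  4  5  6
 c  2  1  2  2  3  4  4  5
 a  3  2  2  3  3  3  4  4
 c  4  3  3  2  3  4  3  4
 b  5  4  3  3  3  4  4  4
 b  6  5  4  4  4  4  5  5
 a  7  6  5  5  5  4  5  5
 b  8  7  6  6  6  5  5  6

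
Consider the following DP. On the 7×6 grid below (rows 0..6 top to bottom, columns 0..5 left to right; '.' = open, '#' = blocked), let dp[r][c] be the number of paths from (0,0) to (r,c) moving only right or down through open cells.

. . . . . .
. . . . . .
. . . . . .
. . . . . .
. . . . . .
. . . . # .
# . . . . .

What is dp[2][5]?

r\c   0   1   2   3   4   5
  0   1   1   1   1   1   1
  1   1   2   3   4   5   6
  2   1   3   6  10  15  21
  3   1   4  10  20  35  56
  4   1   5  15  35  70 126
  5   1   6  21  56   0 126
  6   0   6  27  83  83 209

21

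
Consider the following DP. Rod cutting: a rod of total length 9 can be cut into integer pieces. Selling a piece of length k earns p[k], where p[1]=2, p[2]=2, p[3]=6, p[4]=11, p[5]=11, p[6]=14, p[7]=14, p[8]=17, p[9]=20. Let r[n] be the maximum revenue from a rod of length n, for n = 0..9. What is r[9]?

24

   n    0    1    2    3    4    5    6    7    8    9
r[n]    0    2    4    6   11   13   15   17   22   24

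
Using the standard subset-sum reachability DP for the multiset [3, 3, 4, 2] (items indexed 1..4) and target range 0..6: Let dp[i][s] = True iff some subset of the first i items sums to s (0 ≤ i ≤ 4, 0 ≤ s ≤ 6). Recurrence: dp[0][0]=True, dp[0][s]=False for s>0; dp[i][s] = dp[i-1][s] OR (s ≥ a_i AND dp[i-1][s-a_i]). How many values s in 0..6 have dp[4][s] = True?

6

i\s   0   1   2   3   4   5   6
  0   T   F   F   F   F   F   F
  1   T   F   F   T   F   F   F
  2   T   F   F   T   F   F   T
  3   T   F   F   T   T   F   T
  4   T   F   T   T   T   T   T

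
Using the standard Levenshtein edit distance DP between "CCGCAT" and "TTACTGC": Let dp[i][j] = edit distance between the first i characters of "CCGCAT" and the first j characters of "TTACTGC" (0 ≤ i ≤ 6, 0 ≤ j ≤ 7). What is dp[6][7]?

   ''  T  T  A  C  T  G  C
''  0  1  2  3  4  5  6  7
 C  1  1  2  3  3  4  5  6
 C  2  2  2  3  3  4  5  5
 G  3  3  3  3  4  4  4  5
 C  4  4  4  4  3  4  5  4
 A  5  5  5  4  4  4  5  5
 T  6  5  5  5  5  4  5  6

6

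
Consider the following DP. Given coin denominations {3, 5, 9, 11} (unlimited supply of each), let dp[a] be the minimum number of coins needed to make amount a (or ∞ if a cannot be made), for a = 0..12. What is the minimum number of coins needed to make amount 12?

 a  0  1  2  3  4  5  6  7  8  9 10 11 12
dp  0  -  -  1  -  1  2  -  2  1  2  1  2
(- denotes ∞ / unreachable)

2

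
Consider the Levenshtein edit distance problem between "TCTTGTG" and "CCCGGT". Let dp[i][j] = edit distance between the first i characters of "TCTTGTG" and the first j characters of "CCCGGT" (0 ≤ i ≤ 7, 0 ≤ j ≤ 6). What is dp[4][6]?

4

   ''  C  C  C  G  G  T
''  0  1  2  3  4  5  6
 T  1  1  2  3  4  5  5
 C  2  1  1  2  3  4  5
 T  3  2  2  2  3  4  4
 T  4  3  3  3  3  4  4
 G  5  4  4  4  3  3  4
 T  6  5  5  5  4  4  3
 G  7  6  6  6  5  4  4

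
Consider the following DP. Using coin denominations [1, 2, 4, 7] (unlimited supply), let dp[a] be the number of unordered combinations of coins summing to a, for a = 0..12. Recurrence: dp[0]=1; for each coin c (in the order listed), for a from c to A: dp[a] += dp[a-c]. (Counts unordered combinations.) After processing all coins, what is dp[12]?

20

after  coin     0     1     2     3     4     5     6     7     8     9    10    11    12
          1     1     1     1     1     1     1     1     1     1     1     1     1     1
          2     1     1     2     2     3     3     4     4     5     5     6     6     7
          4     1     1     2     2     4     4     6     6     9     9    12    12    16
          7     1     1     2     2     4     4     6     7    10    11    14    16    20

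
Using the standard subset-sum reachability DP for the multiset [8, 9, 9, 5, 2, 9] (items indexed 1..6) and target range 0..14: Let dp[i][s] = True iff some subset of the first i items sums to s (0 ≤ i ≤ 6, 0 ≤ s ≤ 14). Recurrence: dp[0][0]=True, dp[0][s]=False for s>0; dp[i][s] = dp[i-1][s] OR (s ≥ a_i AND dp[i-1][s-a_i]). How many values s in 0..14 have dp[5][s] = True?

10

i\s   0   1   2   3   4   5   6   7   8   9  10  11  12  13  14
  0   T   F   F   F   F   F   F   F   F   F   F   F   F   F   F
  1   T   F   F   F   F   F   F   F   T   F   F   F   F   F   F
  2   T   F   F   F   F   F   F   F   T   T   F   F   F   F   F
  3   T   F   F   F   F   F   F   F   T   T   F   F   F   F   F
  4   T   F   F   F   F   T   F   F   T   T   F   F   F   T   T
  5   T   F   T   F   F   T   F   T   T   T   T   T   F   T   T
  6   T   F   T   F   F   T   F   T   T   T   T   T   F   T   T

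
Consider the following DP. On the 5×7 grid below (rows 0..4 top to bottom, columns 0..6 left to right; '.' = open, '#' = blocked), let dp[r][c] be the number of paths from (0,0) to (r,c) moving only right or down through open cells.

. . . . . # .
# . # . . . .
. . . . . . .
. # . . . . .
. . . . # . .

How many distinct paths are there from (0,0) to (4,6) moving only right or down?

r\c   0   1   2   3   4   5   6
  0   1   1   1   1   1   0   0
  1   0   1   0   1   2   2   2
  2   0   1   1   2   4   6   8
  3   0   0   1   3   7  13  21
  4   0   0   1   4   0  13  34

34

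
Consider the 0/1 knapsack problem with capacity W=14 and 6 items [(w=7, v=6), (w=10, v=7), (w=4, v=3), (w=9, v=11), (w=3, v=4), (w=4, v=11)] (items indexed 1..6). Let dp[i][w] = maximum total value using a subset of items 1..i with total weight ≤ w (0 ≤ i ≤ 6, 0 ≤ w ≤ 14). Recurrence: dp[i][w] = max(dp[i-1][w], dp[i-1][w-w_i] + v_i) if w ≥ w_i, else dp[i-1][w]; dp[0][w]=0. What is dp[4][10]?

i\w   0   1   2   3   4   5   6   7   8   9  10  11  12  13  14
  0   0   0   0   0   0   0   0   0   0   0   0   0   0   0   0
  1   0   0   0   0   0   0   0   6   6   6   6   6   6   6   6
  2   0   0   0   0   0   0   0   6   6   6   7   7   7   7   7
  3   0   0   0   0   3   3   3   6   6   6   7   9   9   9  10
  4   0   0   0   0   3   3   3   6   6  11  11  11  11  14  14
  5   0   0   0   4   4   4   4   7   7  11  11  11  15  15  15
  6   0   0   0   4  11  11  11  15  15  15  15  18  18  22  22

11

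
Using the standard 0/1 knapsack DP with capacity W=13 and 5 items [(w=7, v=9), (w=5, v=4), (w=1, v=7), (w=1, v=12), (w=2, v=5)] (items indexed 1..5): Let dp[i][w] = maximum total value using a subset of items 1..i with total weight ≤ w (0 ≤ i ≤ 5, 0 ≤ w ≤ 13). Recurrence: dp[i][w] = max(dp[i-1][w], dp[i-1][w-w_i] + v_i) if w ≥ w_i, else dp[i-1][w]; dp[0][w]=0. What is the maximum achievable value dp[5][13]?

i\w   0   1   2   3   4   5   6   7   8   9  10  11  12  13
  0   0   0   0   0   0   0   0   0   0   0   0   0   0   0
  1   0   0   0   0   0   0   0   9   9   9   9   9   9   9
  2   0   0   0   0   0   4   4   9   9   9   9   9  13  13
  3   0   7   7   7   7   7  11  11  16  16  16  16  16  20
  4   0  12  19  19  19  19  19  23  23  28  28  28  28  28
  5   0  12  19  19  24  24  24  24  24  28  28  33  33  33

33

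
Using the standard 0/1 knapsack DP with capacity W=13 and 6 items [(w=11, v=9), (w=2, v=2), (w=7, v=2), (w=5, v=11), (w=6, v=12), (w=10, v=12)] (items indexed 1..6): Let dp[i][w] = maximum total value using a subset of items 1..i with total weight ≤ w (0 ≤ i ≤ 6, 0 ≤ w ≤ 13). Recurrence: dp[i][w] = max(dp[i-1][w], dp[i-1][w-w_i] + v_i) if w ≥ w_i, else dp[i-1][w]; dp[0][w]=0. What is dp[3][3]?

2

i\w   0   1   2   3   4   5   6   7   8   9  10  11  12  13
  0   0   0   0   0   0   0   0   0   0   0   0   0   0   0
  1   0   0   0   0   0   0   0   0   0   0   0   9   9   9
  2   0   0   2   2   2   2   2   2   2   2   2   9   9  11
  3   0   0   2   2   2   2   2   2   2   4   4   9   9  11
  4   0   0   2   2   2  11  11  13  13  13  13  13  13  13
  5   0   0   2   2   2  11  12  13  14  14  14  23  23  25
  6   0   0   2   2   2  11  12  13  14  14  14  23  23  25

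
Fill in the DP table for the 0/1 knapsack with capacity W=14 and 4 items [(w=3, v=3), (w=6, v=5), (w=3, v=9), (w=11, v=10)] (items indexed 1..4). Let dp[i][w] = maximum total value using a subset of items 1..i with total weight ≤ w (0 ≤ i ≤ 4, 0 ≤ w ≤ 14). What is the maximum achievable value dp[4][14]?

19

i\w   0   1   2   3   4   5   6   7   8   9  10  11  12  13  14
  0   0   0   0   0   0   0   0   0   0   0   0   0   0   0   0
  1   0   0   0   3   3   3   3   3   3   3   3   3   3   3   3
  2   0   0   0   3   3   3   5   5   5   8   8   8   8   8   8
  3   0   0   0   9   9   9  12  12  12  14  14  14  17  17  17
  4   0   0   0   9   9   9  12  12  12  14  14  14  17  17  19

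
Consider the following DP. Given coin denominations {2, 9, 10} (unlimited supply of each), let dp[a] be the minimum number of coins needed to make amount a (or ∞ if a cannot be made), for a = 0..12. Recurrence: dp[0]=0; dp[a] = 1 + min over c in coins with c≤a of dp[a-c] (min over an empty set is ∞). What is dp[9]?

1

 a  0  1  2  3  4  5  6  7  8  9 10 11 12
dp  0  -  1  -  2  -  3  -  4  1  1  2  2
(- denotes ∞ / unreachable)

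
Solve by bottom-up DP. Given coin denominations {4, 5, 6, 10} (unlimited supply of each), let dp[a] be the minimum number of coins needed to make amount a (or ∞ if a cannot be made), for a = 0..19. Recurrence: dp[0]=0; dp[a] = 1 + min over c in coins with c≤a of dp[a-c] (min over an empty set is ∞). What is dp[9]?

 a  0  1  2  3  4  5  6  7  8  9 10 11 12 13 14 15 16 17 18 19
dp  0  -  -  -  1  1  1  -  2  2  1  2  2  3  2  2  2  3  3  3
(- denotes ∞ / unreachable)

2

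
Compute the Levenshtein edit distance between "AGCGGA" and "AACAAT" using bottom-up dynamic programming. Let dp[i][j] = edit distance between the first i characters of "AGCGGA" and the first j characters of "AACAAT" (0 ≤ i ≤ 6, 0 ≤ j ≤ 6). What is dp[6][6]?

4

   ''  A  A  C  A  A  T
''  0  1  2  3  4  5  6
 A  1  0  1  2  3  4  5
 G  2  1  1  2  3  4  5
 C  3  2  2  1  2  3  4
 G  4  3  3  2  2  3  4
 G  5  4  4  3  3  3  4
 A  6  5  4  4  3  3  4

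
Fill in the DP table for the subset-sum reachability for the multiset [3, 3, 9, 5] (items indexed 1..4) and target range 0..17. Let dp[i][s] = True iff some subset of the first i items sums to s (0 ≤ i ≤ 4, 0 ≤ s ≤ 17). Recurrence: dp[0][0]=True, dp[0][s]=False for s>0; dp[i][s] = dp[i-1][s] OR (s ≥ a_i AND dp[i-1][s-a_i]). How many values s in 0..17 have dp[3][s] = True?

i\s   0   1   2   3   4   5   6   7   8   9  10  11  12  13  14  15  16  17
  0   T   F   F   F   F   F   F   F   F   F   F   F   F   F   F   F   F   F
  1   T   F   F   T   F   F   F   F   F   F   F   F   F   F   F   F   F   F
  2   T   F   F   T   F   F   T   F   F   F   F   F   F   F   F   F   F   F
  3   T   F   F   T   F   F   T   F   F   T   F   F   T   F   F   T   F   F
  4   T   F   F   T   F   T   T   F   T   T   F   T   T   F   T   T   F   T

6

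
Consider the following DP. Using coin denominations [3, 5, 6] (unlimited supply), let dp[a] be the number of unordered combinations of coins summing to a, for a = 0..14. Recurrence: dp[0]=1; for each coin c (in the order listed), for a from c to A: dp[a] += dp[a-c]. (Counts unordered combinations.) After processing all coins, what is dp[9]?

2

after  coin     0     1     2     3     4     5     6     7     8     9    10    11    12    13    14
          3     1     0     0     1     0     0     1     0     0     1     0     0     1     0     0
          5     1     0     0     1     0     1     1     0     1     1     1     1     1     1     1
          6     1     0     0     1     0     1     2     0     1     2     1     2     3     1     2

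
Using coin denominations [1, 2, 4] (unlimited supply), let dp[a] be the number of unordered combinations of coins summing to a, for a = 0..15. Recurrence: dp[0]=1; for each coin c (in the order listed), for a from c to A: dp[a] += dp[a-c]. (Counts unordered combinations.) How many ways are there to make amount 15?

after  coin     0     1     2     3     4     5     6     7     8     9    10    11    12    13    14    15
          1     1     1     1     1     1     1     1     1     1     1     1     1     1     1     1     1
          2     1     1     2     2     3     3     4     4     5     5     6     6     7     7     8     8
          4     1     1     2     2     4     4     6     6     9     9    12    12    16    16    20    20

20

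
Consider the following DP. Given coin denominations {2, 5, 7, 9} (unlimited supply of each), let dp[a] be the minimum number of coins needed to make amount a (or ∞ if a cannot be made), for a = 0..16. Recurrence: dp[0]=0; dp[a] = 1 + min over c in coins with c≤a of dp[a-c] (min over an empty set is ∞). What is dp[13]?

3

 a  0  1  2  3  4  5  6  7  8  9 10 11 12 13 14 15 16
dp  0  -  1  -  2  1  3  1  4  1  2  2  2  3  2  3  2
(- denotes ∞ / unreachable)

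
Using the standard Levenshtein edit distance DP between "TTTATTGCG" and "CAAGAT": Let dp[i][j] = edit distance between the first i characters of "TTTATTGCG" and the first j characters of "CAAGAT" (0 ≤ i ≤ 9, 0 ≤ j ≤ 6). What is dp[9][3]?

   ''  C  A  A  G  A  T
''  0  1  2  3  4  5  6
 T  1  1  2  3  4  5  5
 T  2  2  2  3  4  5  5
 T  3  3  3  3  4  5  5
 A  4  4  3  3  4  4  5
 T  5  5  4  4  4  5  4
 T  6  6  5  5  5  5  5
 G  7  7  6  6  5  6  6
 C  8  7  7  7  6  6  7
 G  9  8  8  8  7  7  7

8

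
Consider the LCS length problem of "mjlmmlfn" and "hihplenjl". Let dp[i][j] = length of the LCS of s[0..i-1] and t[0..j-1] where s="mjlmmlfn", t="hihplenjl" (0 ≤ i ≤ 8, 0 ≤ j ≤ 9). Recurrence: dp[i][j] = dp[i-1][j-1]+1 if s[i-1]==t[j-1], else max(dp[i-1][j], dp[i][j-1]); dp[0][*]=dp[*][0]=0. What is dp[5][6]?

1

   ''  h  i  h  p  l  e  n  j  l
''  0  0  0  0  0  0  0  0  0  0
 m  0  0  0  0  0  0  0  0  0  0
 j  0  0  0  0  0  0  0  0  1  1
 l  0  0  0  0  0  1  1  1  1  2
 m  0  0  0  0  0  1  1  1  1  2
 m  0  0  0  0  0  1  1  1  1  2
 l  0  0  0  0  0  1  1  1  1  2
 f  0  0  0  0  0  1  1  1  1  2
 n  0  0  0  0  0  1  1  2  2  2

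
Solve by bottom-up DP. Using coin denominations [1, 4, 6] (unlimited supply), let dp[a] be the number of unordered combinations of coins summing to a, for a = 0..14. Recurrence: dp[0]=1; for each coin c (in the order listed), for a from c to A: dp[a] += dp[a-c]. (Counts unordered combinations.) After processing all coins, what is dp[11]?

after  coin     0     1     2     3     4     5     6     7     8     9    10    11    12    13    14
          1     1     1     1     1     1     1     1     1     1     1     1     1     1     1     1
          4     1     1     1     1     2     2     2     2     3     3     3     3     4     4     4
          6     1     1     1     1     2     2     3     3     4     4     5     5     7     7     8

5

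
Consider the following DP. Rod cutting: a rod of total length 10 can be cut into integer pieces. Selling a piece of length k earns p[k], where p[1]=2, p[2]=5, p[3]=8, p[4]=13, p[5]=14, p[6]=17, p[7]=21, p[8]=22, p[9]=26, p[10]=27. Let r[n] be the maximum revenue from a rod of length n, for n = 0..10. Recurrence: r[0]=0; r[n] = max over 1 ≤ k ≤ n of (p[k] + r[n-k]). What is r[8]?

   n    0    1    2    3    4    5    6    7    8    9   10
r[n]    0    2    5    8   13   15   18   21   26   28   31

26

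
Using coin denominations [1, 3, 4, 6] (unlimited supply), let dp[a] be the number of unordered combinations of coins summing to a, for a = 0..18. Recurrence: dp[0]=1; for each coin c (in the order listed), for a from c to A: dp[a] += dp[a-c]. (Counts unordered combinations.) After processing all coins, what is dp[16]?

after  coin     0     1     2     3     4     5     6     7     8     9    10    11    12    13    14    15    16    17    18
          1     1     1     1     1     1     1     1     1     1     1     1     1     1     1     1     1     1     1     1
          3     1     1     1     2     2     2     3     3     3     4     4     4     5     5     5     6     6     6     7
          4     1     1     1     2     3     3     4     5     6     7     8     9    11    12    13    15    17    18    20
          6     1     1     1     2     3     3     5     6     7     9    11    12    16    18    20    24    28    30    36

28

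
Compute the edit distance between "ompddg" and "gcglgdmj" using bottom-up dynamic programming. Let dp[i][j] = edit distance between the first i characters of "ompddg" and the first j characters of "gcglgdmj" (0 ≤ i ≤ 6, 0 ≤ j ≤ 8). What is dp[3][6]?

   ''  g  c  g  l  g  d  m  j
''  0  1  2  3  4  5  6  7  8
 o  1  1  2  3  4  5  6  7  8
 m  2  2  2  3  4  5  6  6  7
 p  3  3  3  3  4  5  6  7  7
 d  4  4  4  4  4  5  5  6  7
 d  5  5  5  5  5  5  5  6  7
 g  6  5  6  5  6  5  6  6  7

6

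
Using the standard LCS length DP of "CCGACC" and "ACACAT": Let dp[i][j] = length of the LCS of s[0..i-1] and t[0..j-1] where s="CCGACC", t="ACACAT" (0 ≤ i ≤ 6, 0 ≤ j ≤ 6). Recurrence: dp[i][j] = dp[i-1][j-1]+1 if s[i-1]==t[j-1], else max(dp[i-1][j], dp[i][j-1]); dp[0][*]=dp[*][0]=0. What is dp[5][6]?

3

   ''  A  C  A  C  A  T
''  0  0  0  0  0  0  0
 C  0  0  1  1  1  1  1
 C  0  0  1  1  2  2  2
 G  0  0  1  1  2  2  2
 A  0  1  1  2  2  3  3
 C  0  1  2  2  3  3  3
 C  0  1  2  2  3  3  3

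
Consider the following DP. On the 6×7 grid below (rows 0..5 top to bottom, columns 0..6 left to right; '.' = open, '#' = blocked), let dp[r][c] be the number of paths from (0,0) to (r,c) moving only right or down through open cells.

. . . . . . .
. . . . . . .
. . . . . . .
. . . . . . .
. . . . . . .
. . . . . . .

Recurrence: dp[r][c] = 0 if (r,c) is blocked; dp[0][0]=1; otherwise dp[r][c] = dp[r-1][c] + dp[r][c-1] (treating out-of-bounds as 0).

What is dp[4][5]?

126

r\c   0   1   2   3   4   5   6
  0   1   1   1   1   1   1   1
  1   1   2   3   4   5   6   7
  2   1   3   6  10  15  21  28
  3   1   4  10  20  35  56  84
  4   1   5  15  35  70 126 210
  5   1   6  21  56 126 252 462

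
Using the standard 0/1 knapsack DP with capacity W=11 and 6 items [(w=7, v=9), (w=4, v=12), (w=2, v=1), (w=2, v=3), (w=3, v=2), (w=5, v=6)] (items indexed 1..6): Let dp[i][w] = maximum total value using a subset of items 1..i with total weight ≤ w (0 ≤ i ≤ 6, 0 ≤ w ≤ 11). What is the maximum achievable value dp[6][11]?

21

i\w   0   1   2   3   4   5   6   7   8   9  10  11
  0   0   0   0   0   0   0   0   0   0   0   0   0
  1   0   0   0   0   0   0   0   9   9   9   9   9
  2   0   0   0   0  12  12  12  12  12  12  12  21
  3   0   0   1   1  12  12  13  13  13  13  13  21
  4   0   0   3   3  12  12  15  15  16  16  16  21
  5   0   0   3   3  12  12  15  15  16  17  17  21
  6   0   0   3   3  12  12  15  15  16  18  18  21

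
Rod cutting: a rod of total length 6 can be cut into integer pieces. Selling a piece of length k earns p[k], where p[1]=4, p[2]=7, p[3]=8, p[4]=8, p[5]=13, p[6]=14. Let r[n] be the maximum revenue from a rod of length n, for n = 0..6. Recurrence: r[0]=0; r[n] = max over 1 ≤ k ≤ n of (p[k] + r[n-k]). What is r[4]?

   n    0    1    2    3    4    5    6
r[n]    0    4    8   12   16   20   24

16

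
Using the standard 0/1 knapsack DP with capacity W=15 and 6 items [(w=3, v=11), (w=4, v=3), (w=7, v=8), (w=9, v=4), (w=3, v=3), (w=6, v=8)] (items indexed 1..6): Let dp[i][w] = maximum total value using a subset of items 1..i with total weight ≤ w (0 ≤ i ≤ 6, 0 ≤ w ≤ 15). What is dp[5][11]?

19

i\w   0   1   2   3   4   5   6   7   8   9  10  11  12  13  14  15
  0   0   0   0   0   0   0   0   0   0   0   0   0   0   0   0   0
  1   0   0   0  11  11  11  11  11  11  11  11  11  11  11  11  11
  2   0   0   0  11  11  11  11  14  14  14  14  14  14  14  14  14
  3   0   0   0  11  11  11  11  14  14  14  19  19  19  19  22  22
  4   0   0   0  11  11  11  11  14  14  14  19  19  19  19  22  22
  5   0   0   0  11  11  11  14  14  14  14  19  19  19  22  22  22
  6   0   0   0  11  11  11  14  14  14  19  19  19  22  22  22  22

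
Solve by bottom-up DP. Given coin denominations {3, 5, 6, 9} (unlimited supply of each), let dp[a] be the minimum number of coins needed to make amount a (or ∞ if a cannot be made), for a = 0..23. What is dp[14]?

 a  0  1  2  3  4  5  6  7  8  9 10 11 12 13 14 15 16 17 18 19 20 21 22 23
dp  0  -  -  1  -  1  1  -  2  1  2  2  2  3  2  2  3  3  2  3  3  3  4  3
(- denotes ∞ / unreachable)

2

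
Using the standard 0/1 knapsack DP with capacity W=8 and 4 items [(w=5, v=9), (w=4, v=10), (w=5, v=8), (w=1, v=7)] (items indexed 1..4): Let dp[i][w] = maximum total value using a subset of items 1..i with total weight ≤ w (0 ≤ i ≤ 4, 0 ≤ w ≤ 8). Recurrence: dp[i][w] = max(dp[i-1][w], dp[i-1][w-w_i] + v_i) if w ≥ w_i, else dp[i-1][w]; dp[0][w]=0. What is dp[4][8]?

i\w   0   1   2   3   4   5   6   7   8
  0   0   0   0   0   0   0   0   0   0
  1   0   0   0   0   0   9   9   9   9
  2   0   0   0   0  10  10  10  10  10
  3   0   0   0   0  10  10  10  10  10
  4   0   7   7   7  10  17  17  17  17

17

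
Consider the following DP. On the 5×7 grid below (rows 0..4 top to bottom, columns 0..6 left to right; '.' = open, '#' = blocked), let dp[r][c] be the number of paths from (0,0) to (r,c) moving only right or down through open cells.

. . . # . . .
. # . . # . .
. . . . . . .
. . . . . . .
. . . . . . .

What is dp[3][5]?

13

r\c   0   1   2   3   4   5   6
  0   1   1   1   0   0   0   0
  1   1   0   1   1   0   0   0
  2   1   1   2   3   3   3   3
  3   1   2   4   7  10  13  16
  4   1   3   7  14  24  37  53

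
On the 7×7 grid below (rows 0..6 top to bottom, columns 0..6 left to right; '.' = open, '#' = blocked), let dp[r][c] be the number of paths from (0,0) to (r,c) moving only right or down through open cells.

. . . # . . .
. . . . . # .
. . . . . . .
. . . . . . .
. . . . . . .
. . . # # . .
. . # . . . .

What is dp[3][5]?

r\c   0   1   2   3   4   5   6
  0   1   1   1   0   0   0   0
  1   1   2   3   3   3   0   0
  2   1   3   6   9  12  12  12
  3   1   4  10  19  31  43  55
  4   1   5  15  34  65 108 163
  5   1   6  21   0   0 108 271
  6   1   7   0   0   0 108 379

43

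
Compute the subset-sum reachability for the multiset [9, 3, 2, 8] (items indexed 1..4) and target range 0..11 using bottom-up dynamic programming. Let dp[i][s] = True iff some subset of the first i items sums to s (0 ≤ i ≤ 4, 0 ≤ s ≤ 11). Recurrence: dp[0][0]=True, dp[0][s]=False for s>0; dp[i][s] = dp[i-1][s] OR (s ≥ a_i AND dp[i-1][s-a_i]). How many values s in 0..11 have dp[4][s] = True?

8

i\s   0   1   2   3   4   5   6   7   8   9  10  11
  0   T   F   F   F   F   F   F   F   F   F   F   F
  1   T   F   F   F   F   F   F   F   F   T   F   F
  2   T   F   F   T   F   F   F   F   F   T   F   F
  3   T   F   T   T   F   T   F   F   F   T   F   T
  4   T   F   T   T   F   T   F   F   T   T   T   T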